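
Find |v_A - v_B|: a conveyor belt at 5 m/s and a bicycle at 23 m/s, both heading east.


Given: v_A = 5 m/s east, v_B = 23 m/s east
Both move in the same direction; relative speed = |v_A - v_B|
|5 - 23| = |-18|
= 18 m/s

18 m/s


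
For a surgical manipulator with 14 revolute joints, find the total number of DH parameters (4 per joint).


Given: 14 joints, 4 DH parameters per joint (d, theta, a, alpha)
Total DH parameters = number_of_joints * 4
Total = 14 * 4
Total = 56

56


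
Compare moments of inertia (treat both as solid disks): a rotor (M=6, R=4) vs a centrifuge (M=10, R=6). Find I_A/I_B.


Given: M1=6 kg, R1=4 m, M2=10 kg, R2=6 m
For a disk: I = (1/2)*M*R^2, so I_A/I_B = (M1*R1^2)/(M2*R2^2)
M1*R1^2 = 6*16 = 96
M2*R2^2 = 10*36 = 360
I_A/I_B = 96/360 = 4/15

4/15


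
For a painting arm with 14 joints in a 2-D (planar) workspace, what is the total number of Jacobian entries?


Given: task space dimension = 2, joints = 14
Jacobian is a 2 x 14 matrix
Total entries = rows * columns
Total = 2 * 14
Total = 28

28


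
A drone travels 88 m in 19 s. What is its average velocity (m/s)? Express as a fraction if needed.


Given: distance d = 88 m, time t = 19 s
Using v = d / t
v = 88 / 19
v = 88/19 m/s

88/19 m/s


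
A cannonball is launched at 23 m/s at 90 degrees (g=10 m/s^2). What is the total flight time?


Given: v0 = 23 m/s, theta = 90 deg, g = 10 m/s^2
sin(90) = 1
Using T = 2*v0*sin(theta) / g
T = 2*23*1 / 10
T = 46 / 10
T = 23/5 s

23/5 s


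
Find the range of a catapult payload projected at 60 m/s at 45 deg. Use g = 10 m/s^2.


Given: v0 = 60 m/s, theta = 45 deg, g = 10 m/s^2
sin(2*45) = sin(90) = 1
Using R = v0^2 * sin(2*theta) / g
R = 60^2 * 1 / 10
R = 3600 / 10
R = 360 m

360 m


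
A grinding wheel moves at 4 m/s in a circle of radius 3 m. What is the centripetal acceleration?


Given: v = 4 m/s, r = 3 m
Using a_c = v^2 / r
a_c = 4^2 / 3
a_c = 16 / 3
a_c = 16/3 m/s^2

16/3 m/s^2


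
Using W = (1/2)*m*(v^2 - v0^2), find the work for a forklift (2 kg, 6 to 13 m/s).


Given: m = 2 kg, v0 = 6 m/s, v = 13 m/s
Using W = (1/2)*m*(v^2 - v0^2)
v^2 = 13^2 = 169
v0^2 = 6^2 = 36
v^2 - v0^2 = 169 - 36 = 133
W = (1/2)*2*133 = 133 J

133 J


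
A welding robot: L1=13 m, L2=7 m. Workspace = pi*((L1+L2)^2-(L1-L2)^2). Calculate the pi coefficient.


Given: L1 = 13, L2 = 7
(L1+L2)^2 = (20)^2 = 400
(L1-L2)^2 = (6)^2 = 36
Difference = 400 - 36 = 364
This equals 4*L1*L2 = 4*13*7 = 364
Workspace area = 364*pi

364


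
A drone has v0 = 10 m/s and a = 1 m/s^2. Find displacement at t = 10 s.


Given: v0 = 10 m/s, a = 1 m/s^2, t = 10 s
Using s = v0*t + (1/2)*a*t^2
s = 10*10 + (1/2)*1*10^2
s = 100 + (1/2)*100
s = 100 + 50
s = 150

150 m


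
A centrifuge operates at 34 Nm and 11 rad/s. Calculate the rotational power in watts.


Given: tau = 34 Nm, omega = 11 rad/s
Using P = tau * omega
P = 34 * 11
P = 374 W

374 W


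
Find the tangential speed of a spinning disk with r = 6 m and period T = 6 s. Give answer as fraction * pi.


Given: radius r = 6 m, period T = 6 s
Using v = 2*pi*r / T
v = 2*pi*6 / 6
v = 12*pi / 6
v = 2*pi m/s

2*pi m/s


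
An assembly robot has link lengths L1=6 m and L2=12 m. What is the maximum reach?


Given: L1 = 6 m, L2 = 12 m
For a 2-link planar arm, max reach = L1 + L2 (fully extended)
Max reach = 6 + 12
Max reach = 18 m

18 m


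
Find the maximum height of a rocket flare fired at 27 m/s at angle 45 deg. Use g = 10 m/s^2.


Given: v0 = 27 m/s, theta = 45 deg, g = 10 m/s^2
sin^2(45) = 1/2
Using H = v0^2 * sin^2(theta) / (2*g)
H = 27^2 * 1/2 / (2*10)
H = 729 * 1/2 / 20
H = 729/2 / 20
H = 729/40 m

729/40 m


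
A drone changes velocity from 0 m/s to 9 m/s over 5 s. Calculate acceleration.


Given: initial velocity v0 = 0 m/s, final velocity v = 9 m/s, time t = 5 s
Using a = (v - v0) / t
a = (9 - 0) / 5
a = 9 / 5
a = 9/5 m/s^2

9/5 m/s^2


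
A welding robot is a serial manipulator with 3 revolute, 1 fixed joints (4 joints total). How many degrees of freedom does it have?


Given: serial robot with 3 revolute, 1 fixed joints
DOF contribution per joint type: revolute=1, prismatic=1, spherical=3, fixed=0
DOF = 3*1 + 1*0
DOF = 3

3


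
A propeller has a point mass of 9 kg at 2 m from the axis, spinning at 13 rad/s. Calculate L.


Given: m = 9 kg, r = 2 m, omega = 13 rad/s
For a point mass: I = m*r^2
I = 9*2^2 = 9*4 = 36
L = I*omega = 36*13
L = 468 kg*m^2/s

468 kg*m^2/s


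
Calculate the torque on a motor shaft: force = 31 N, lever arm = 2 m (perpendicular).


Given: F = 31 N, r = 2 m, angle = 90 deg (perpendicular)
Using tau = F * r * sin(90)
sin(90) = 1
tau = 31 * 2 * 1
tau = 62 Nm

62 Nm


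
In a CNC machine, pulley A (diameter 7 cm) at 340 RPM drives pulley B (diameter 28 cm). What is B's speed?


Given: D1 = 7 cm, w1 = 340 RPM, D2 = 28 cm
Using D1*w1 = D2*w2
w2 = D1*w1 / D2
w2 = 7*340 / 28
w2 = 2380 / 28
w2 = 85 RPM

85 RPM


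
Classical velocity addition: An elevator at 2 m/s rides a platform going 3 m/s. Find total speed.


Given: object velocity = 2 m/s, platform velocity = 3 m/s (same direction)
Using classical velocity addition: v_total = v_object + v_platform
v_total = 2 + 3
v_total = 5 m/s

5 m/s


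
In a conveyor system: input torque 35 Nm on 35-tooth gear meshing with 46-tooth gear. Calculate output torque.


Given: N1 = 35, N2 = 46, T1 = 35 Nm
Using T2/T1 = N2/N1
T2 = T1 * N2 / N1
T2 = 35 * 46 / 35
T2 = 1610 / 35
T2 = 46 Nm

46 Nm


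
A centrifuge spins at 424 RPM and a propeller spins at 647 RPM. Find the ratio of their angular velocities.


Given: RPM_A = 424, RPM_B = 647
omega = 2*pi*RPM/60, so omega_A/omega_B = RPM_A / RPM_B
omega_A/omega_B = 424 / 647
omega_A/omega_B = 424/647

424/647


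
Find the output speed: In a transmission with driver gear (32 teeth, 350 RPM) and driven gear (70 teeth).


Given: N1 = 32 teeth, w1 = 350 RPM, N2 = 70 teeth
Using N1*w1 = N2*w2
w2 = N1*w1 / N2
w2 = 32*350 / 70
w2 = 11200 / 70
w2 = 160 RPM

160 RPM


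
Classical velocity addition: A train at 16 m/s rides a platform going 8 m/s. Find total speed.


Given: object velocity = 16 m/s, platform velocity = 8 m/s (same direction)
Using classical velocity addition: v_total = v_object + v_platform
v_total = 16 + 8
v_total = 24 m/s

24 m/s


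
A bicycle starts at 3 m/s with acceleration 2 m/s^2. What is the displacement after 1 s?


Given: v0 = 3 m/s, a = 2 m/s^2, t = 1 s
Using s = v0*t + (1/2)*a*t^2
s = 3*1 + (1/2)*2*1^2
s = 3 + (1/2)*2
s = 3 + 1
s = 4

4 m


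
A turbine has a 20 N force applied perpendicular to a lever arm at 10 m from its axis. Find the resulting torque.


Given: F = 20 N, r = 10 m, angle = 90 deg (perpendicular)
Using tau = F * r * sin(90)
sin(90) = 1
tau = 20 * 10 * 1
tau = 200 Nm

200 Nm


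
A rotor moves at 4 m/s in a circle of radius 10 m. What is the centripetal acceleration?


Given: v = 4 m/s, r = 10 m
Using a_c = v^2 / r
a_c = 4^2 / 10
a_c = 16 / 10
a_c = 8/5 m/s^2

8/5 m/s^2


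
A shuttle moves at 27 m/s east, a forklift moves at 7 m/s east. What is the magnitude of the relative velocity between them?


Given: v_A = 27 m/s east, v_B = 7 m/s east
Both move in the same direction; relative speed = |v_A - v_B|
|27 - 7| = |20|
= 20 m/s

20 m/s


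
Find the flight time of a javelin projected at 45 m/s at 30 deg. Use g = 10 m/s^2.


Given: v0 = 45 m/s, theta = 30 deg, g = 10 m/s^2
sin(30) = 1/2
Using T = 2*v0*sin(theta) / g
T = 2*45*1/2 / 10
T = 45 / 10
T = 9/2 s

9/2 s


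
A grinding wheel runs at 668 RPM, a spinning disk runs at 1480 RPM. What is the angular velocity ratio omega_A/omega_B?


Given: RPM_A = 668, RPM_B = 1480
omega = 2*pi*RPM/60, so omega_A/omega_B = RPM_A / RPM_B
omega_A/omega_B = 668 / 1480
omega_A/omega_B = 167/370

167/370


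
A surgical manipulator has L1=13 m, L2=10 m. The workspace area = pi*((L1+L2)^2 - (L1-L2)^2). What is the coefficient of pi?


Given: L1 = 13, L2 = 10
(L1+L2)^2 = (23)^2 = 529
(L1-L2)^2 = (3)^2 = 9
Difference = 529 - 9 = 520
This equals 4*L1*L2 = 4*13*10 = 520
Workspace area = 520*pi

520


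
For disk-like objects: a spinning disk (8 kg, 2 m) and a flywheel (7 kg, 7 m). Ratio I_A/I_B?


Given: M1=8 kg, R1=2 m, M2=7 kg, R2=7 m
For a disk: I = (1/2)*M*R^2, so I_A/I_B = (M1*R1^2)/(M2*R2^2)
M1*R1^2 = 8*4 = 32
M2*R2^2 = 7*49 = 343
I_A/I_B = 32/343 = 32/343

32/343


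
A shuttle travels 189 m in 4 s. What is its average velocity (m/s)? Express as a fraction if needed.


Given: distance d = 189 m, time t = 4 s
Using v = d / t
v = 189 / 4
v = 189/4 m/s

189/4 m/s


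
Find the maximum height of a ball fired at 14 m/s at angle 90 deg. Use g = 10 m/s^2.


Given: v0 = 14 m/s, theta = 90 deg, g = 10 m/s^2
sin^2(90) = 1
Using H = v0^2 * sin^2(theta) / (2*g)
H = 14^2 * 1 / (2*10)
H = 196 * 1 / 20
H = 196 / 20
H = 49/5 m

49/5 m


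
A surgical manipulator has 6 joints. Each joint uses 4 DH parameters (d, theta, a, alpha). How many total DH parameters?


Given: 6 joints, 4 DH parameters per joint (d, theta, a, alpha)
Total DH parameters = number_of_joints * 4
Total = 6 * 4
Total = 24

24


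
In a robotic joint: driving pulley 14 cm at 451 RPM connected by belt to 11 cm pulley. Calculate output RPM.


Given: D1 = 14 cm, w1 = 451 RPM, D2 = 11 cm
Using D1*w1 = D2*w2
w2 = D1*w1 / D2
w2 = 14*451 / 11
w2 = 6314 / 11
w2 = 574 RPM

574 RPM


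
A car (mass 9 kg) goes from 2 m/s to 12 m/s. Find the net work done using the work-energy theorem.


Given: m = 9 kg, v0 = 2 m/s, v = 12 m/s
Using W = (1/2)*m*(v^2 - v0^2)
v^2 = 12^2 = 144
v0^2 = 2^2 = 4
v^2 - v0^2 = 144 - 4 = 140
W = (1/2)*9*140 = 630 J

630 J


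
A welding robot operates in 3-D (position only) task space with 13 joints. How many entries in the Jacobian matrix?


Given: task space dimension = 3, joints = 13
Jacobian is a 3 x 13 matrix
Total entries = rows * columns
Total = 3 * 13
Total = 39

39


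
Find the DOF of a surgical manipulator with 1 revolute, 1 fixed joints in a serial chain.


Given: serial robot with 1 revolute, 1 fixed joints
DOF contribution per joint type: revolute=1, prismatic=1, spherical=3, fixed=0
DOF = 1*1 + 1*0
DOF = 1

1


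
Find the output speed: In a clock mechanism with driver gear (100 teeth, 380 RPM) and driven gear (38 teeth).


Given: N1 = 100 teeth, w1 = 380 RPM, N2 = 38 teeth
Using N1*w1 = N2*w2
w2 = N1*w1 / N2
w2 = 100*380 / 38
w2 = 38000 / 38
w2 = 1000 RPM

1000 RPM


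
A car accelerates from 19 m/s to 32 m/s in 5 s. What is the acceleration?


Given: initial velocity v0 = 19 m/s, final velocity v = 32 m/s, time t = 5 s
Using a = (v - v0) / t
a = (32 - 19) / 5
a = 13 / 5
a = 13/5 m/s^2

13/5 m/s^2


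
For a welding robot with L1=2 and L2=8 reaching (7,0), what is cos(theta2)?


Given: L1 = 2, L2 = 8, target (x, y) = (7, 0)
Using cos(theta2) = (x^2 + y^2 - L1^2 - L2^2) / (2*L1*L2)
x^2 + y^2 = 7^2 + 0 = 49
L1^2 + L2^2 = 4 + 64 = 68
Numerator = 49 - 68 = -19
Denominator = 2*2*8 = 32
cos(theta2) = -19/32 = -19/32

-19/32


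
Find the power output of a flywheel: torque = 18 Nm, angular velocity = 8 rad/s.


Given: tau = 18 Nm, omega = 8 rad/s
Using P = tau * omega
P = 18 * 8
P = 144 W

144 W


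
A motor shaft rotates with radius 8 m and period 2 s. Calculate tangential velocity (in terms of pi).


Given: radius r = 8 m, period T = 2 s
Using v = 2*pi*r / T
v = 2*pi*8 / 2
v = 16*pi / 2
v = 8*pi m/s

8*pi m/s


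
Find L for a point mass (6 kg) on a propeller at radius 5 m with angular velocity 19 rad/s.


Given: m = 6 kg, r = 5 m, omega = 19 rad/s
For a point mass: I = m*r^2
I = 6*5^2 = 6*25 = 150
L = I*omega = 150*19
L = 2850 kg*m^2/s

2850 kg*m^2/s


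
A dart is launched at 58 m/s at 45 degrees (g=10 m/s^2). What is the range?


Given: v0 = 58 m/s, theta = 45 deg, g = 10 m/s^2
sin(2*45) = sin(90) = 1
Using R = v0^2 * sin(2*theta) / g
R = 58^2 * 1 / 10
R = 3364 / 10
R = 1682/5 m

1682/5 m


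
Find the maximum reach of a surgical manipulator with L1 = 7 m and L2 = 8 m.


Given: L1 = 7 m, L2 = 8 m
For a 2-link planar arm, max reach = L1 + L2 (fully extended)
Max reach = 7 + 8
Max reach = 15 m

15 m


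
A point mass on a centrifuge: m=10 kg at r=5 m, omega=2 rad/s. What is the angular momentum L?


Given: m = 10 kg, r = 5 m, omega = 2 rad/s
For a point mass: I = m*r^2
I = 10*5^2 = 10*25 = 250
L = I*omega = 250*2
L = 500 kg*m^2/s

500 kg*m^2/s


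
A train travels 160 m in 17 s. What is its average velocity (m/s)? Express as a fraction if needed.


Given: distance d = 160 m, time t = 17 s
Using v = d / t
v = 160 / 17
v = 160/17 m/s

160/17 m/s


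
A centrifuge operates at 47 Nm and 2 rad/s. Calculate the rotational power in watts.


Given: tau = 47 Nm, omega = 2 rad/s
Using P = tau * omega
P = 47 * 2
P = 94 W

94 W


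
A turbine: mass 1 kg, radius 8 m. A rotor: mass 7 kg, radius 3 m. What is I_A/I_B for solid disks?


Given: M1=1 kg, R1=8 m, M2=7 kg, R2=3 m
For a disk: I = (1/2)*M*R^2, so I_A/I_B = (M1*R1^2)/(M2*R2^2)
M1*R1^2 = 1*64 = 64
M2*R2^2 = 7*9 = 63
I_A/I_B = 64/63 = 64/63

64/63


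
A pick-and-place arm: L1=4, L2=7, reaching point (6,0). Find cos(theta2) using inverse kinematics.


Given: L1 = 4, L2 = 7, target (x, y) = (6, 0)
Using cos(theta2) = (x^2 + y^2 - L1^2 - L2^2) / (2*L1*L2)
x^2 + y^2 = 6^2 + 0 = 36
L1^2 + L2^2 = 16 + 49 = 65
Numerator = 36 - 65 = -29
Denominator = 2*4*7 = 56
cos(theta2) = -29/56 = -29/56

-29/56


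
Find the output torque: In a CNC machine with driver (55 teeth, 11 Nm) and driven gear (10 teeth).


Given: N1 = 55, N2 = 10, T1 = 11 Nm
Using T2/T1 = N2/N1
T2 = T1 * N2 / N1
T2 = 11 * 10 / 55
T2 = 110 / 55
T2 = 2 Nm

2 Nm


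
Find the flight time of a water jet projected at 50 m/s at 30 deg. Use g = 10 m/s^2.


Given: v0 = 50 m/s, theta = 30 deg, g = 10 m/s^2
sin(30) = 1/2
Using T = 2*v0*sin(theta) / g
T = 2*50*1/2 / 10
T = 50 / 10
T = 5 s

5 s


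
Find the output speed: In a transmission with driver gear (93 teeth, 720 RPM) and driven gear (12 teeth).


Given: N1 = 93 teeth, w1 = 720 RPM, N2 = 12 teeth
Using N1*w1 = N2*w2
w2 = N1*w1 / N2
w2 = 93*720 / 12
w2 = 66960 / 12
w2 = 5580 RPM

5580 RPM


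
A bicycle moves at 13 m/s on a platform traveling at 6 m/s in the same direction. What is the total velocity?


Given: object velocity = 13 m/s, platform velocity = 6 m/s (same direction)
Using classical velocity addition: v_total = v_object + v_platform
v_total = 13 + 6
v_total = 19 m/s

19 m/s


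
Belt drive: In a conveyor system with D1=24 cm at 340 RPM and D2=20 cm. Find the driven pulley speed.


Given: D1 = 24 cm, w1 = 340 RPM, D2 = 20 cm
Using D1*w1 = D2*w2
w2 = D1*w1 / D2
w2 = 24*340 / 20
w2 = 8160 / 20
w2 = 408 RPM

408 RPM


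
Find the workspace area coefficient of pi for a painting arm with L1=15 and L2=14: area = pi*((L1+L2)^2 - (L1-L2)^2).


Given: L1 = 15, L2 = 14
(L1+L2)^2 = (29)^2 = 841
(L1-L2)^2 = (1)^2 = 1
Difference = 841 - 1 = 840
This equals 4*L1*L2 = 4*15*14 = 840
Workspace area = 840*pi

840


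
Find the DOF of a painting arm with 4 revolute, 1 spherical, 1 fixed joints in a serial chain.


Given: serial robot with 4 revolute, 1 spherical, 1 fixed joints
DOF contribution per joint type: revolute=1, prismatic=1, spherical=3, fixed=0
DOF = 4*1 + 1*3 + 1*0
DOF = 7

7


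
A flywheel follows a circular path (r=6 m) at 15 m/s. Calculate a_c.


Given: v = 15 m/s, r = 6 m
Using a_c = v^2 / r
a_c = 15^2 / 6
a_c = 225 / 6
a_c = 75/2 m/s^2

75/2 m/s^2


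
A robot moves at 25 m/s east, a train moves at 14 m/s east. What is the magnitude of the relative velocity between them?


Given: v_A = 25 m/s east, v_B = 14 m/s east
Both move in the same direction; relative speed = |v_A - v_B|
|25 - 14| = |11|
= 11 m/s

11 m/s


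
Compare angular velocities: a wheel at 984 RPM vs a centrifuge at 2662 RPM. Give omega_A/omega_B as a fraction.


Given: RPM_A = 984, RPM_B = 2662
omega = 2*pi*RPM/60, so omega_A/omega_B = RPM_A / RPM_B
omega_A/omega_B = 984 / 2662
omega_A/omega_B = 492/1331

492/1331


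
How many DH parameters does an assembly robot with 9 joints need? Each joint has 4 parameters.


Given: 9 joints, 4 DH parameters per joint (d, theta, a, alpha)
Total DH parameters = number_of_joints * 4
Total = 9 * 4
Total = 36

36


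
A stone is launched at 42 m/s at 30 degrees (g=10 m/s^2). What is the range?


Given: v0 = 42 m/s, theta = 30 deg, g = 10 m/s^2
sin(2*30) = sin(60) = sqrt(3)/2
Using R = v0^2 * sin(2*theta) / g
R = 42^2 * (sqrt(3)/2) / 10
R = 1764 * sqrt(3) / 20
R = 441/5*sqrt(3) m

441/5*sqrt(3) m


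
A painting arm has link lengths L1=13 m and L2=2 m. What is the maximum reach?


Given: L1 = 13 m, L2 = 2 m
For a 2-link planar arm, max reach = L1 + L2 (fully extended)
Max reach = 13 + 2
Max reach = 15 m

15 m


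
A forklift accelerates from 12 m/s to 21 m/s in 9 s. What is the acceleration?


Given: initial velocity v0 = 12 m/s, final velocity v = 21 m/s, time t = 9 s
Using a = (v - v0) / t
a = (21 - 12) / 9
a = 9 / 9
a = 1 m/s^2

1 m/s^2


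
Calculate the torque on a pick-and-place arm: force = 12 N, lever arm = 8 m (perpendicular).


Given: F = 12 N, r = 8 m, angle = 90 deg (perpendicular)
Using tau = F * r * sin(90)
sin(90) = 1
tau = 12 * 8 * 1
tau = 96 Nm

96 Nm


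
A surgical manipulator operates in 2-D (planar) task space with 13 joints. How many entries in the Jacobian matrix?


Given: task space dimension = 2, joints = 13
Jacobian is a 2 x 13 matrix
Total entries = rows * columns
Total = 2 * 13
Total = 26

26


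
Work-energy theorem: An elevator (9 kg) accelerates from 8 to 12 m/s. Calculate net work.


Given: m = 9 kg, v0 = 8 m/s, v = 12 m/s
Using W = (1/2)*m*(v^2 - v0^2)
v^2 = 12^2 = 144
v0^2 = 8^2 = 64
v^2 - v0^2 = 144 - 64 = 80
W = (1/2)*9*80 = 360 J

360 J


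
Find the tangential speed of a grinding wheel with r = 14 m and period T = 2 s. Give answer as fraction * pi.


Given: radius r = 14 m, period T = 2 s
Using v = 2*pi*r / T
v = 2*pi*14 / 2
v = 28*pi / 2
v = 14*pi m/s

14*pi m/s


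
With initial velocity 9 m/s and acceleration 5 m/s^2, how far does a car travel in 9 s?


Given: v0 = 9 m/s, a = 5 m/s^2, t = 9 s
Using s = v0*t + (1/2)*a*t^2
s = 9*9 + (1/2)*5*9^2
s = 81 + (1/2)*405
s = 81 + 405/2
s = 567/2

567/2 m


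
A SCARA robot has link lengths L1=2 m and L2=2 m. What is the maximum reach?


Given: L1 = 2 m, L2 = 2 m
For a 2-link planar arm, max reach = L1 + L2 (fully extended)
Max reach = 2 + 2
Max reach = 4 m

4 m


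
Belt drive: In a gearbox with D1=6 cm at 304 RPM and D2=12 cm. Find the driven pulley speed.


Given: D1 = 6 cm, w1 = 304 RPM, D2 = 12 cm
Using D1*w1 = D2*w2
w2 = D1*w1 / D2
w2 = 6*304 / 12
w2 = 1824 / 12
w2 = 152 RPM

152 RPM


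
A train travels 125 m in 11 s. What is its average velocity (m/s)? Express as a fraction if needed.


Given: distance d = 125 m, time t = 11 s
Using v = d / t
v = 125 / 11
v = 125/11 m/s

125/11 m/s


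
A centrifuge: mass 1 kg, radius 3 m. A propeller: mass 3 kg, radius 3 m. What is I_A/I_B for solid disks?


Given: M1=1 kg, R1=3 m, M2=3 kg, R2=3 m
For a disk: I = (1/2)*M*R^2, so I_A/I_B = (M1*R1^2)/(M2*R2^2)
M1*R1^2 = 1*9 = 9
M2*R2^2 = 3*9 = 27
I_A/I_B = 9/27 = 1/3

1/3


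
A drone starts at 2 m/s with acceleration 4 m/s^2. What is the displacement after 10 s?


Given: v0 = 2 m/s, a = 4 m/s^2, t = 10 s
Using s = v0*t + (1/2)*a*t^2
s = 2*10 + (1/2)*4*10^2
s = 20 + (1/2)*400
s = 20 + 200
s = 220

220 m


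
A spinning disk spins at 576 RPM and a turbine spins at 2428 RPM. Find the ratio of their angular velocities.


Given: RPM_A = 576, RPM_B = 2428
omega = 2*pi*RPM/60, so omega_A/omega_B = RPM_A / RPM_B
omega_A/omega_B = 576 / 2428
omega_A/omega_B = 144/607

144/607


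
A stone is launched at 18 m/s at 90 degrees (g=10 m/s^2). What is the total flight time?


Given: v0 = 18 m/s, theta = 90 deg, g = 10 m/s^2
sin(90) = 1
Using T = 2*v0*sin(theta) / g
T = 2*18*1 / 10
T = 36 / 10
T = 18/5 s

18/5 s


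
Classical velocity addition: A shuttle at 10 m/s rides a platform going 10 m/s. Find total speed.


Given: object velocity = 10 m/s, platform velocity = 10 m/s (same direction)
Using classical velocity addition: v_total = v_object + v_platform
v_total = 10 + 10
v_total = 20 m/s

20 m/s


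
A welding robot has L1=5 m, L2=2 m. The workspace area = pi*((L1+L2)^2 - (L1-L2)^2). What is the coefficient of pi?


Given: L1 = 5, L2 = 2
(L1+L2)^2 = (7)^2 = 49
(L1-L2)^2 = (3)^2 = 9
Difference = 49 - 9 = 40
This equals 4*L1*L2 = 4*5*2 = 40
Workspace area = 40*pi

40


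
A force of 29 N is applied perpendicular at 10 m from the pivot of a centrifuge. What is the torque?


Given: F = 29 N, r = 10 m, angle = 90 deg (perpendicular)
Using tau = F * r * sin(90)
sin(90) = 1
tau = 29 * 10 * 1
tau = 290 Nm

290 Nm


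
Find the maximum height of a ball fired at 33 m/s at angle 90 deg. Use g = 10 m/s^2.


Given: v0 = 33 m/s, theta = 90 deg, g = 10 m/s^2
sin^2(90) = 1
Using H = v0^2 * sin^2(theta) / (2*g)
H = 33^2 * 1 / (2*10)
H = 1089 * 1 / 20
H = 1089 / 20
H = 1089/20 m

1089/20 m


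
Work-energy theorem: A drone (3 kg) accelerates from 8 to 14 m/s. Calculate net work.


Given: m = 3 kg, v0 = 8 m/s, v = 14 m/s
Using W = (1/2)*m*(v^2 - v0^2)
v^2 = 14^2 = 196
v0^2 = 8^2 = 64
v^2 - v0^2 = 196 - 64 = 132
W = (1/2)*3*132 = 198 J

198 J


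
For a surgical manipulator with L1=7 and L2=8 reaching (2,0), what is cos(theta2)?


Given: L1 = 7, L2 = 8, target (x, y) = (2, 0)
Using cos(theta2) = (x^2 + y^2 - L1^2 - L2^2) / (2*L1*L2)
x^2 + y^2 = 2^2 + 0 = 4
L1^2 + L2^2 = 49 + 64 = 113
Numerator = 4 - 113 = -109
Denominator = 2*7*8 = 112
cos(theta2) = -109/112 = -109/112

-109/112


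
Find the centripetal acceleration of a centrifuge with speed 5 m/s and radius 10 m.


Given: v = 5 m/s, r = 10 m
Using a_c = v^2 / r
a_c = 5^2 / 10
a_c = 25 / 10
a_c = 5/2 m/s^2

5/2 m/s^2


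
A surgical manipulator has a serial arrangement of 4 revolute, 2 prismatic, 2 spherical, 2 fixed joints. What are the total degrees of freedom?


Given: serial robot with 4 revolute, 2 prismatic, 2 spherical, 2 fixed joints
DOF contribution per joint type: revolute=1, prismatic=1, spherical=3, fixed=0
DOF = 4*1 + 2*1 + 2*3 + 2*0
DOF = 12

12


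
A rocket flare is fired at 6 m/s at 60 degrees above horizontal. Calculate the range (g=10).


Given: v0 = 6 m/s, theta = 60 deg, g = 10 m/s^2
sin(2*60) = sin(120) = sqrt(3)/2
Using R = v0^2 * sin(2*theta) / g
R = 6^2 * (sqrt(3)/2) / 10
R = 36 * sqrt(3) / 20
R = 9/5*sqrt(3) m

9/5*sqrt(3) m


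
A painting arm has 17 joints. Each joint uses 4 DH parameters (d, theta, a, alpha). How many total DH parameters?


Given: 17 joints, 4 DH parameters per joint (d, theta, a, alpha)
Total DH parameters = number_of_joints * 4
Total = 17 * 4
Total = 68

68


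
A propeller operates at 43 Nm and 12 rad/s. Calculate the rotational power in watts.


Given: tau = 43 Nm, omega = 12 rad/s
Using P = tau * omega
P = 43 * 12
P = 516 W

516 W


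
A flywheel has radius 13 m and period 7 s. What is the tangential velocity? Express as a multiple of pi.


Given: radius r = 13 m, period T = 7 s
Using v = 2*pi*r / T
v = 2*pi*13 / 7
v = 26*pi / 7
v = 26/7*pi m/s

26/7*pi m/s


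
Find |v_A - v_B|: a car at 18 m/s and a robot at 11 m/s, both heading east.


Given: v_A = 18 m/s east, v_B = 11 m/s east
Both move in the same direction; relative speed = |v_A - v_B|
|18 - 11| = |7|
= 7 m/s

7 m/s


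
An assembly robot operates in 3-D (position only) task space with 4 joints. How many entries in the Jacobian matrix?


Given: task space dimension = 3, joints = 4
Jacobian is a 3 x 4 matrix
Total entries = rows * columns
Total = 3 * 4
Total = 12

12


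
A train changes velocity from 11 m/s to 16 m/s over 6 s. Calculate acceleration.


Given: initial velocity v0 = 11 m/s, final velocity v = 16 m/s, time t = 6 s
Using a = (v - v0) / t
a = (16 - 11) / 6
a = 5 / 6
a = 5/6 m/s^2

5/6 m/s^2


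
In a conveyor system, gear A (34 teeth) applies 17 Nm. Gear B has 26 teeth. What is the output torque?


Given: N1 = 34, N2 = 26, T1 = 17 Nm
Using T2/T1 = N2/N1
T2 = T1 * N2 / N1
T2 = 17 * 26 / 34
T2 = 442 / 34
T2 = 13 Nm

13 Nm


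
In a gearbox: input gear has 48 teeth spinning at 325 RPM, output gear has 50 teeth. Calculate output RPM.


Given: N1 = 48 teeth, w1 = 325 RPM, N2 = 50 teeth
Using N1*w1 = N2*w2
w2 = N1*w1 / N2
w2 = 48*325 / 50
w2 = 15600 / 50
w2 = 312 RPM

312 RPM


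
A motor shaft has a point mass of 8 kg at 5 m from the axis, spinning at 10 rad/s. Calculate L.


Given: m = 8 kg, r = 5 m, omega = 10 rad/s
For a point mass: I = m*r^2
I = 8*5^2 = 8*25 = 200
L = I*omega = 200*10
L = 2000 kg*m^2/s

2000 kg*m^2/s


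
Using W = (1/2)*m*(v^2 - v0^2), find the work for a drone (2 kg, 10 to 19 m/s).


Given: m = 2 kg, v0 = 10 m/s, v = 19 m/s
Using W = (1/2)*m*(v^2 - v0^2)
v^2 = 19^2 = 361
v0^2 = 10^2 = 100
v^2 - v0^2 = 361 - 100 = 261
W = (1/2)*2*261 = 261 J

261 J


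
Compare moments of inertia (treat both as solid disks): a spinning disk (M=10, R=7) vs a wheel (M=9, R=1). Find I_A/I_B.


Given: M1=10 kg, R1=7 m, M2=9 kg, R2=1 m
For a disk: I = (1/2)*M*R^2, so I_A/I_B = (M1*R1^2)/(M2*R2^2)
M1*R1^2 = 10*49 = 490
M2*R2^2 = 9*1 = 9
I_A/I_B = 490/9 = 490/9

490/9


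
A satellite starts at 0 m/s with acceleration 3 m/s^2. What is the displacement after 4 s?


Given: v0 = 0 m/s, a = 3 m/s^2, t = 4 s
Using s = v0*t + (1/2)*a*t^2
s = 0*4 + (1/2)*3*4^2
s = 0 + (1/2)*48
s = 0 + 24
s = 24

24 m


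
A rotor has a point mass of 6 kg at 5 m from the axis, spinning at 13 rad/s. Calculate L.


Given: m = 6 kg, r = 5 m, omega = 13 rad/s
For a point mass: I = m*r^2
I = 6*5^2 = 6*25 = 150
L = I*omega = 150*13
L = 1950 kg*m^2/s

1950 kg*m^2/s


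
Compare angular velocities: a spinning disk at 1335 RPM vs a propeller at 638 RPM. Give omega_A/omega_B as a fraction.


Given: RPM_A = 1335, RPM_B = 638
omega = 2*pi*RPM/60, so omega_A/omega_B = RPM_A / RPM_B
omega_A/omega_B = 1335 / 638
omega_A/omega_B = 1335/638

1335/638


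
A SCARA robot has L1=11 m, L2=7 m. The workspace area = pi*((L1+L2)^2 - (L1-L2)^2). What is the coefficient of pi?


Given: L1 = 11, L2 = 7
(L1+L2)^2 = (18)^2 = 324
(L1-L2)^2 = (4)^2 = 16
Difference = 324 - 16 = 308
This equals 4*L1*L2 = 4*11*7 = 308
Workspace area = 308*pi

308


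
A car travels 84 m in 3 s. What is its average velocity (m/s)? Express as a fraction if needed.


Given: distance d = 84 m, time t = 3 s
Using v = d / t
v = 84 / 3
v = 28 m/s

28 m/s


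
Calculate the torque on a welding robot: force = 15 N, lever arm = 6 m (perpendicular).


Given: F = 15 N, r = 6 m, angle = 90 deg (perpendicular)
Using tau = F * r * sin(90)
sin(90) = 1
tau = 15 * 6 * 1
tau = 90 Nm

90 Nm


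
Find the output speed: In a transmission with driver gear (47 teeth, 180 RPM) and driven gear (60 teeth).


Given: N1 = 47 teeth, w1 = 180 RPM, N2 = 60 teeth
Using N1*w1 = N2*w2
w2 = N1*w1 / N2
w2 = 47*180 / 60
w2 = 8460 / 60
w2 = 141 RPM

141 RPM


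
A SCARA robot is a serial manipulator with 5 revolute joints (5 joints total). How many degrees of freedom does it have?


Given: serial robot with 5 revolute joints
DOF contribution per joint type: revolute=1, prismatic=1, spherical=3, fixed=0
DOF = 5*1
DOF = 5

5


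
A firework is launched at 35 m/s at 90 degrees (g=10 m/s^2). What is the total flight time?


Given: v0 = 35 m/s, theta = 90 deg, g = 10 m/s^2
sin(90) = 1
Using T = 2*v0*sin(theta) / g
T = 2*35*1 / 10
T = 70 / 10
T = 7 s

7 s


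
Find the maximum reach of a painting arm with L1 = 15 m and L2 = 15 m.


Given: L1 = 15 m, L2 = 15 m
For a 2-link planar arm, max reach = L1 + L2 (fully extended)
Max reach = 15 + 15
Max reach = 30 m

30 m


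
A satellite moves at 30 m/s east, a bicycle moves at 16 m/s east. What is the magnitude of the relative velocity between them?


Given: v_A = 30 m/s east, v_B = 16 m/s east
Both move in the same direction; relative speed = |v_A - v_B|
|30 - 16| = |14|
= 14 m/s

14 m/s


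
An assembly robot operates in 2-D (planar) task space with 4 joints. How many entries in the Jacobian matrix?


Given: task space dimension = 2, joints = 4
Jacobian is a 2 x 4 matrix
Total entries = rows * columns
Total = 2 * 4
Total = 8

8


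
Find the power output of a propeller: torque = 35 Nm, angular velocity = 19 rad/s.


Given: tau = 35 Nm, omega = 19 rad/s
Using P = tau * omega
P = 35 * 19
P = 665 W

665 W


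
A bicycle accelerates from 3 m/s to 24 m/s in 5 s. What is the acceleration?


Given: initial velocity v0 = 3 m/s, final velocity v = 24 m/s, time t = 5 s
Using a = (v - v0) / t
a = (24 - 3) / 5
a = 21 / 5
a = 21/5 m/s^2

21/5 m/s^2


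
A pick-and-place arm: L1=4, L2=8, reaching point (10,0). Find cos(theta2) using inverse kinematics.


Given: L1 = 4, L2 = 8, target (x, y) = (10, 0)
Using cos(theta2) = (x^2 + y^2 - L1^2 - L2^2) / (2*L1*L2)
x^2 + y^2 = 10^2 + 0 = 100
L1^2 + L2^2 = 16 + 64 = 80
Numerator = 100 - 80 = 20
Denominator = 2*4*8 = 64
cos(theta2) = 20/64 = 5/16

5/16


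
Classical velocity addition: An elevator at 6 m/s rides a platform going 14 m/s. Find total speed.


Given: object velocity = 6 m/s, platform velocity = 14 m/s (same direction)
Using classical velocity addition: v_total = v_object + v_platform
v_total = 6 + 14
v_total = 20 m/s

20 m/s


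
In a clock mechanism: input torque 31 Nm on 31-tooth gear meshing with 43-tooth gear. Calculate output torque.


Given: N1 = 31, N2 = 43, T1 = 31 Nm
Using T2/T1 = N2/N1
T2 = T1 * N2 / N1
T2 = 31 * 43 / 31
T2 = 1333 / 31
T2 = 43 Nm

43 Nm


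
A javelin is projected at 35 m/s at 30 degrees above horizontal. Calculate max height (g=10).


Given: v0 = 35 m/s, theta = 30 deg, g = 10 m/s^2
sin^2(30) = 1/4
Using H = v0^2 * sin^2(theta) / (2*g)
H = 35^2 * 1/4 / (2*10)
H = 1225 * 1/4 / 20
H = 1225/4 / 20
H = 245/16 m

245/16 m


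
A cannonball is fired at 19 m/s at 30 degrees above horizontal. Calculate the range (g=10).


Given: v0 = 19 m/s, theta = 30 deg, g = 10 m/s^2
sin(2*30) = sin(60) = sqrt(3)/2
Using R = v0^2 * sin(2*theta) / g
R = 19^2 * (sqrt(3)/2) / 10
R = 361 * sqrt(3) / 20
R = 361/20*sqrt(3) m

361/20*sqrt(3) m


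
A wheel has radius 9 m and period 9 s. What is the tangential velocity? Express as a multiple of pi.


Given: radius r = 9 m, period T = 9 s
Using v = 2*pi*r / T
v = 2*pi*9 / 9
v = 18*pi / 9
v = 2*pi m/s

2*pi m/s


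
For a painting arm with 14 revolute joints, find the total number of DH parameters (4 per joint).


Given: 14 joints, 4 DH parameters per joint (d, theta, a, alpha)
Total DH parameters = number_of_joints * 4
Total = 14 * 4
Total = 56

56


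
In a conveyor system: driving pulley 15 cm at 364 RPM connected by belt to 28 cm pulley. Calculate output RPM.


Given: D1 = 15 cm, w1 = 364 RPM, D2 = 28 cm
Using D1*w1 = D2*w2
w2 = D1*w1 / D2
w2 = 15*364 / 28
w2 = 5460 / 28
w2 = 195 RPM

195 RPM


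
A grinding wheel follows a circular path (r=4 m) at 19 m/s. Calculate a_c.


Given: v = 19 m/s, r = 4 m
Using a_c = v^2 / r
a_c = 19^2 / 4
a_c = 361 / 4
a_c = 361/4 m/s^2

361/4 m/s^2


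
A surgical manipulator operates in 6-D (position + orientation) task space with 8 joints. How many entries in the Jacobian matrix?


Given: task space dimension = 6, joints = 8
Jacobian is a 6 x 8 matrix
Total entries = rows * columns
Total = 6 * 8
Total = 48

48


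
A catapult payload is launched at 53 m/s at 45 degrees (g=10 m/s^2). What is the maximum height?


Given: v0 = 53 m/s, theta = 45 deg, g = 10 m/s^2
sin^2(45) = 1/2
Using H = v0^2 * sin^2(theta) / (2*g)
H = 53^2 * 1/2 / (2*10)
H = 2809 * 1/2 / 20
H = 2809/2 / 20
H = 2809/40 m

2809/40 m


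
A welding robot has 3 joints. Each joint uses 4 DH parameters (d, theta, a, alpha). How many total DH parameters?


Given: 3 joints, 4 DH parameters per joint (d, theta, a, alpha)
Total DH parameters = number_of_joints * 4
Total = 3 * 4
Total = 12

12


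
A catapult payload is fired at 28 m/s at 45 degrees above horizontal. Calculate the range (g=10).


Given: v0 = 28 m/s, theta = 45 deg, g = 10 m/s^2
sin(2*45) = sin(90) = 1
Using R = v0^2 * sin(2*theta) / g
R = 28^2 * 1 / 10
R = 784 / 10
R = 392/5 m

392/5 m


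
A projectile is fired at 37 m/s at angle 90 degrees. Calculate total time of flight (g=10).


Given: v0 = 37 m/s, theta = 90 deg, g = 10 m/s^2
sin(90) = 1
Using T = 2*v0*sin(theta) / g
T = 2*37*1 / 10
T = 74 / 10
T = 37/5 s

37/5 s


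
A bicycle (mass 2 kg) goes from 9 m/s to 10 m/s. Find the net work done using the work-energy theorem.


Given: m = 2 kg, v0 = 9 m/s, v = 10 m/s
Using W = (1/2)*m*(v^2 - v0^2)
v^2 = 10^2 = 100
v0^2 = 9^2 = 81
v^2 - v0^2 = 100 - 81 = 19
W = (1/2)*2*19 = 19 J

19 J


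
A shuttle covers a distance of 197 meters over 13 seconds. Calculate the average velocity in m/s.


Given: distance d = 197 m, time t = 13 s
Using v = d / t
v = 197 / 13
v = 197/13 m/s

197/13 m/s


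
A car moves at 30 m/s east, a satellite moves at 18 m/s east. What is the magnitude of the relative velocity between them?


Given: v_A = 30 m/s east, v_B = 18 m/s east
Both move in the same direction; relative speed = |v_A - v_B|
|30 - 18| = |12|
= 12 m/s

12 m/s


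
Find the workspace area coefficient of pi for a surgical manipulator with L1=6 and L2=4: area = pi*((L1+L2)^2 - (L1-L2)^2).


Given: L1 = 6, L2 = 4
(L1+L2)^2 = (10)^2 = 100
(L1-L2)^2 = (2)^2 = 4
Difference = 100 - 4 = 96
This equals 4*L1*L2 = 4*6*4 = 96
Workspace area = 96*pi

96


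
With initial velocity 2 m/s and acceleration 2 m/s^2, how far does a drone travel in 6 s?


Given: v0 = 2 m/s, a = 2 m/s^2, t = 6 s
Using s = v0*t + (1/2)*a*t^2
s = 2*6 + (1/2)*2*6^2
s = 12 + (1/2)*72
s = 12 + 36
s = 48

48 m


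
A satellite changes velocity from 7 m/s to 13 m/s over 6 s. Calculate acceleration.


Given: initial velocity v0 = 7 m/s, final velocity v = 13 m/s, time t = 6 s
Using a = (v - v0) / t
a = (13 - 7) / 6
a = 6 / 6
a = 1 m/s^2

1 m/s^2


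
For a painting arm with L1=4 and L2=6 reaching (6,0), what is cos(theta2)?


Given: L1 = 4, L2 = 6, target (x, y) = (6, 0)
Using cos(theta2) = (x^2 + y^2 - L1^2 - L2^2) / (2*L1*L2)
x^2 + y^2 = 6^2 + 0 = 36
L1^2 + L2^2 = 16 + 36 = 52
Numerator = 36 - 52 = -16
Denominator = 2*4*6 = 48
cos(theta2) = -16/48 = -1/3

-1/3


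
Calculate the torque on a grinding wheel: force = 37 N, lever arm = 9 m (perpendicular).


Given: F = 37 N, r = 9 m, angle = 90 deg (perpendicular)
Using tau = F * r * sin(90)
sin(90) = 1
tau = 37 * 9 * 1
tau = 333 Nm

333 Nm


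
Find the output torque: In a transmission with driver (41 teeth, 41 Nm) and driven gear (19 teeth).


Given: N1 = 41, N2 = 19, T1 = 41 Nm
Using T2/T1 = N2/N1
T2 = T1 * N2 / N1
T2 = 41 * 19 / 41
T2 = 779 / 41
T2 = 19 Nm

19 Nm


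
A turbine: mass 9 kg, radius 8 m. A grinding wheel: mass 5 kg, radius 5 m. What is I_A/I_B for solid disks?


Given: M1=9 kg, R1=8 m, M2=5 kg, R2=5 m
For a disk: I = (1/2)*M*R^2, so I_A/I_B = (M1*R1^2)/(M2*R2^2)
M1*R1^2 = 9*64 = 576
M2*R2^2 = 5*25 = 125
I_A/I_B = 576/125 = 576/125

576/125


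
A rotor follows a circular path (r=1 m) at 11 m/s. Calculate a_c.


Given: v = 11 m/s, r = 1 m
Using a_c = v^2 / r
a_c = 11^2 / 1
a_c = 121 / 1
a_c = 121 m/s^2

121 m/s^2


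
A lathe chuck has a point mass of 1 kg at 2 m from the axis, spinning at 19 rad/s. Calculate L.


Given: m = 1 kg, r = 2 m, omega = 19 rad/s
For a point mass: I = m*r^2
I = 1*2^2 = 1*4 = 4
L = I*omega = 4*19
L = 76 kg*m^2/s

76 kg*m^2/s


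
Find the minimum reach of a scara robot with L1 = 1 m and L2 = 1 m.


Given: L1 = 1 m, L2 = 1 m
For a 2-link planar arm, min reach = |L1 - L2| (second link folded back)
Min reach = |1 - 1|
Min reach = 0 m

0 m


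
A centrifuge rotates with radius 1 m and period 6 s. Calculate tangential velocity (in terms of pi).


Given: radius r = 1 m, period T = 6 s
Using v = 2*pi*r / T
v = 2*pi*1 / 6
v = 2*pi / 6
v = 1/3*pi m/s

1/3*pi m/s


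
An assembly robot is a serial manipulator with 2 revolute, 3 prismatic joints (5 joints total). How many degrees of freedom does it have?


Given: serial robot with 2 revolute, 3 prismatic joints
DOF contribution per joint type: revolute=1, prismatic=1, spherical=3, fixed=0
DOF = 2*1 + 3*1
DOF = 5

5


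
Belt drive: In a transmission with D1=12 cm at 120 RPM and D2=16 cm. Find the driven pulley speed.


Given: D1 = 12 cm, w1 = 120 RPM, D2 = 16 cm
Using D1*w1 = D2*w2
w2 = D1*w1 / D2
w2 = 12*120 / 16
w2 = 1440 / 16
w2 = 90 RPM

90 RPM


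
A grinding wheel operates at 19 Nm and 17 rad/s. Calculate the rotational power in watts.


Given: tau = 19 Nm, omega = 17 rad/s
Using P = tau * omega
P = 19 * 17
P = 323 W

323 W


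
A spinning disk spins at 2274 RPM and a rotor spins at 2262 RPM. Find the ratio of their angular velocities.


Given: RPM_A = 2274, RPM_B = 2262
omega = 2*pi*RPM/60, so omega_A/omega_B = RPM_A / RPM_B
omega_A/omega_B = 2274 / 2262
omega_A/omega_B = 379/377

379/377


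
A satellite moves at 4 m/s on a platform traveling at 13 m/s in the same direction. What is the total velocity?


Given: object velocity = 4 m/s, platform velocity = 13 m/s (same direction)
Using classical velocity addition: v_total = v_object + v_platform
v_total = 4 + 13
v_total = 17 m/s

17 m/s


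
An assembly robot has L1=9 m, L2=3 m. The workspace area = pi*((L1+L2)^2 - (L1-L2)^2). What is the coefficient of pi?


Given: L1 = 9, L2 = 3
(L1+L2)^2 = (12)^2 = 144
(L1-L2)^2 = (6)^2 = 36
Difference = 144 - 36 = 108
This equals 4*L1*L2 = 4*9*3 = 108
Workspace area = 108*pi

108


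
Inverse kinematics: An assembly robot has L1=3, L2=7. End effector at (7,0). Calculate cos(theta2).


Given: L1 = 3, L2 = 7, target (x, y) = (7, 0)
Using cos(theta2) = (x^2 + y^2 - L1^2 - L2^2) / (2*L1*L2)
x^2 + y^2 = 7^2 + 0 = 49
L1^2 + L2^2 = 9 + 49 = 58
Numerator = 49 - 58 = -9
Denominator = 2*3*7 = 42
cos(theta2) = -9/42 = -3/14

-3/14


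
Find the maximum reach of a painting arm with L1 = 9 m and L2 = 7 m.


Given: L1 = 9 m, L2 = 7 m
For a 2-link planar arm, max reach = L1 + L2 (fully extended)
Max reach = 9 + 7
Max reach = 16 m

16 m


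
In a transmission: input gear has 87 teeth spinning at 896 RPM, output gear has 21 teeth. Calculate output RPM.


Given: N1 = 87 teeth, w1 = 896 RPM, N2 = 21 teeth
Using N1*w1 = N2*w2
w2 = N1*w1 / N2
w2 = 87*896 / 21
w2 = 77952 / 21
w2 = 3712 RPM

3712 RPM


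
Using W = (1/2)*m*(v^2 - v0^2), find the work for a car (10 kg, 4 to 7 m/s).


Given: m = 10 kg, v0 = 4 m/s, v = 7 m/s
Using W = (1/2)*m*(v^2 - v0^2)
v^2 = 7^2 = 49
v0^2 = 4^2 = 16
v^2 - v0^2 = 49 - 16 = 33
W = (1/2)*10*33 = 165 J

165 J


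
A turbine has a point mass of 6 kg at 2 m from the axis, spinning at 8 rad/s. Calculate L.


Given: m = 6 kg, r = 2 m, omega = 8 rad/s
For a point mass: I = m*r^2
I = 6*2^2 = 6*4 = 24
L = I*omega = 24*8
L = 192 kg*m^2/s

192 kg*m^2/s


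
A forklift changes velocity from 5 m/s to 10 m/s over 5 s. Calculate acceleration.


Given: initial velocity v0 = 5 m/s, final velocity v = 10 m/s, time t = 5 s
Using a = (v - v0) / t
a = (10 - 5) / 5
a = 5 / 5
a = 1 m/s^2

1 m/s^2


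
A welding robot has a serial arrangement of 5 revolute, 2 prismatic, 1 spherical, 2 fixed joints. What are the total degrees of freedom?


Given: serial robot with 5 revolute, 2 prismatic, 1 spherical, 2 fixed joints
DOF contribution per joint type: revolute=1, prismatic=1, spherical=3, fixed=0
DOF = 5*1 + 2*1 + 1*3 + 2*0
DOF = 10

10


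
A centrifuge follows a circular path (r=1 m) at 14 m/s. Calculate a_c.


Given: v = 14 m/s, r = 1 m
Using a_c = v^2 / r
a_c = 14^2 / 1
a_c = 196 / 1
a_c = 196 m/s^2

196 m/s^2


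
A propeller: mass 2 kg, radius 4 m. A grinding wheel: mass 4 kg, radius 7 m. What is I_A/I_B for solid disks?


Given: M1=2 kg, R1=4 m, M2=4 kg, R2=7 m
For a disk: I = (1/2)*M*R^2, so I_A/I_B = (M1*R1^2)/(M2*R2^2)
M1*R1^2 = 2*16 = 32
M2*R2^2 = 4*49 = 196
I_A/I_B = 32/196 = 8/49

8/49
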